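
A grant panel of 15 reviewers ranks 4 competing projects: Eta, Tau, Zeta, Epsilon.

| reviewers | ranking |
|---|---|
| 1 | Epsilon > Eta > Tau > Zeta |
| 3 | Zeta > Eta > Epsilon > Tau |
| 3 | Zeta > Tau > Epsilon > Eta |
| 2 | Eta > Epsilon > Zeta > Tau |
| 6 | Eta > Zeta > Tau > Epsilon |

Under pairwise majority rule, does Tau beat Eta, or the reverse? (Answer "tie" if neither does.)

Ballots ranking Tau above Eta: 3.
Ballots ranking Eta above Tau: 15 − 3 = 12.
Eta wins the head-to-head 12–3.

Eta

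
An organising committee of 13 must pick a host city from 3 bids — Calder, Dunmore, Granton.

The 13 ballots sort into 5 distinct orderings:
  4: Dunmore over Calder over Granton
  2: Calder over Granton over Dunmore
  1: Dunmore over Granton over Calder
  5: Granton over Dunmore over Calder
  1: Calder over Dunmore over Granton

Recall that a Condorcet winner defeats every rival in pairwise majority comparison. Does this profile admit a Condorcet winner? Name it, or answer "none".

Pairwise majorities:
Calder–Dunmore: Dunmore 10–3.
Calder–Granton: Calder 7–6.
Dunmore vs Granton: Granton, 7–6.
Each city drops at least one matchup (Calder loses to Dunmore; Dunmore loses to Granton; Granton loses to Calder); the cycle Calder > Granton > Dunmore > Calder rules out a Condorcet winner.

none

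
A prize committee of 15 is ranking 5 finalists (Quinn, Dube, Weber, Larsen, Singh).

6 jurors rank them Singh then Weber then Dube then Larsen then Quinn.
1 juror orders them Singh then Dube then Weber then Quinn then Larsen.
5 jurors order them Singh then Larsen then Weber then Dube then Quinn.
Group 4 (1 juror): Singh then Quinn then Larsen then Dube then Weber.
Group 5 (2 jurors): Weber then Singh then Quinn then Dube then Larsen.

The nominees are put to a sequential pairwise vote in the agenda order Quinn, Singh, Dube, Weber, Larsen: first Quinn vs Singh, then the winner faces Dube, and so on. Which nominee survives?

Singh

Round 1: Quinn vs Singh — 0–15, Singh advances.
Round 2: Singh vs Dube — 15–0, Singh advances.
Round 3: Singh vs Weber — 13–2, Singh advances.
Round 4: Singh vs Larsen — 15–0, Singh advances.
Singh survives the agenda.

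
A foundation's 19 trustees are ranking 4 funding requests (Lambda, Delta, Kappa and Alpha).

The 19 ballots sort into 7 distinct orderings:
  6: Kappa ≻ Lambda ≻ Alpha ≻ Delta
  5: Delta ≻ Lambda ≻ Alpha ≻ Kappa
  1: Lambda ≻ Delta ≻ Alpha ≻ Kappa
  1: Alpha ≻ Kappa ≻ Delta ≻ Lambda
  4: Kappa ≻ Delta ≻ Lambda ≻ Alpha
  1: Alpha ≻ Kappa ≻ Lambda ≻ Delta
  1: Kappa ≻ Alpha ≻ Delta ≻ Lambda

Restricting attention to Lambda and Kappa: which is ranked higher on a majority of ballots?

Kappa

Ballots ranking Lambda above Kappa: 5 + 1 = 6.
Ballots ranking Kappa above Lambda: 19 − 6 = 13.
Kappa wins the head-to-head 13–6.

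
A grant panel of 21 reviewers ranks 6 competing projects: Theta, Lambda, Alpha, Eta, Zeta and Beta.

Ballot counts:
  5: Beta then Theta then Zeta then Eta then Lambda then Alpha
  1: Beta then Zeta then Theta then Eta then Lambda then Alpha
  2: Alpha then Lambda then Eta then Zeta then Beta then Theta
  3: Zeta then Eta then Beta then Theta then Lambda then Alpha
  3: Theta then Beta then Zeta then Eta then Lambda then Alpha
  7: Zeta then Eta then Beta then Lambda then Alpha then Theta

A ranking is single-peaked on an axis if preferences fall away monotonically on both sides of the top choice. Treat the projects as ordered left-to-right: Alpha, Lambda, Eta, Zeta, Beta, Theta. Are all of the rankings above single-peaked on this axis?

Axis positions: Alpha=1, Lambda=2, Eta=3, Zeta=4, Beta=5, Theta=6.
Bloc 1 (peak Beta at position 5): ranking walks positions 5-6-4-3-2-1, expanding outward from the peak — single-peaked.
Bloc 2 (peak Beta at position 5): ranking walks positions 5-4-6-3-2-1, expanding outward from the peak — single-peaked.
Bloc 3 (peak Alpha at position 1): ranking walks positions 1-2-3-4-5-6, expanding outward from the peak — single-peaked.
Bloc 4 (peak Zeta at position 4): ranking walks positions 4-3-5-6-2-1, expanding outward from the peak — single-peaked.
Bloc 5 (peak Theta at position 6): ranking walks positions 6-5-4-3-2-1, expanding outward from the peak — single-peaked.
Bloc 6 (peak Zeta at position 4): ranking walks positions 4-3-5-2-1-6, expanding outward from the peak — single-peaked.
Every ranking is single-peaked on this axis.

yes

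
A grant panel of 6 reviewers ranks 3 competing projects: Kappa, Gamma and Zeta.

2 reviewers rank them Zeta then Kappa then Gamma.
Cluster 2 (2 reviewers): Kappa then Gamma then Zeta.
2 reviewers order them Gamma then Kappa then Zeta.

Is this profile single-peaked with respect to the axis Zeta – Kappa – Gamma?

Axis positions: Zeta=1, Kappa=2, Gamma=3.
Cluster 1 (peak Zeta at position 1): ranking walks positions 1-2-3, expanding outward from the peak — single-peaked.
Cluster 2 (peak Kappa at position 2): ranking walks positions 2-3-1, expanding outward from the peak — single-peaked.
Cluster 3 (peak Gamma at position 3): ranking walks positions 3-2-1, expanding outward from the peak — single-peaked.
Every ranking is single-peaked on this axis.

yes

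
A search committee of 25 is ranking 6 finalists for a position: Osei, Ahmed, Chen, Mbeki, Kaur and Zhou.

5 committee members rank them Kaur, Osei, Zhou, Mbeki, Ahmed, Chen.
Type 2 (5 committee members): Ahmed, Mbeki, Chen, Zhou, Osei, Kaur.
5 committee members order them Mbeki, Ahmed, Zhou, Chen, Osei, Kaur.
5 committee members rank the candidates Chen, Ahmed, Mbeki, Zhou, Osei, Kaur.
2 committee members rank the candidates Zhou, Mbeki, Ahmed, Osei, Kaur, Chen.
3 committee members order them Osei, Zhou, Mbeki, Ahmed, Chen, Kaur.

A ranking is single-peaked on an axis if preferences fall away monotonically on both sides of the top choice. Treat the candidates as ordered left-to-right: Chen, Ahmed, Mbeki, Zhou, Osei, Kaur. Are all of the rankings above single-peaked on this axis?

yes

Axis positions: Chen=1, Ahmed=2, Mbeki=3, Zhou=4, Osei=5, Kaur=6.
Type 1 (peak Kaur at position 6): ranking walks positions 6-5-4-3-2-1, expanding outward from the peak — single-peaked.
Type 2 (peak Ahmed at position 2): ranking walks positions 2-3-1-4-5-6, expanding outward from the peak — single-peaked.
Type 3 (peak Mbeki at position 3): ranking walks positions 3-2-4-1-5-6, expanding outward from the peak — single-peaked.
Type 4 (peak Chen at position 1): ranking walks positions 1-2-3-4-5-6, expanding outward from the peak — single-peaked.
Type 5 (peak Zhou at position 4): ranking walks positions 4-3-2-5-6-1, expanding outward from the peak — single-peaked.
Type 6 (peak Osei at position 5): ranking walks positions 5-4-3-2-1-6, expanding outward from the peak — single-peaked.
Every ranking is single-peaked on this axis.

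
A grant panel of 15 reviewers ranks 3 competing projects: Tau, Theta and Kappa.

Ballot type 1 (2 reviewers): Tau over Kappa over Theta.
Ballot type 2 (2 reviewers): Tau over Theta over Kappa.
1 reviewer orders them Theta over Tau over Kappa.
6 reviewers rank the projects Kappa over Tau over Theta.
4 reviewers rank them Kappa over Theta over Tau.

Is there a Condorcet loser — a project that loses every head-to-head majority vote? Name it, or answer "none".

Theta

Head-to-head results (15 reviewers):
Tau vs Theta: Tau wins 10–5.
Tau vs Kappa: Tau is ranked higher on 2+2+1 = 5 ballots, Kappa on 10. Kappa wins 10–5.
Theta vs Kappa: 2+1 = 3 for Theta, 12 for Kappa — Kappa by 12–3.
Only Theta has no wins; Theta is the Condorcet loser.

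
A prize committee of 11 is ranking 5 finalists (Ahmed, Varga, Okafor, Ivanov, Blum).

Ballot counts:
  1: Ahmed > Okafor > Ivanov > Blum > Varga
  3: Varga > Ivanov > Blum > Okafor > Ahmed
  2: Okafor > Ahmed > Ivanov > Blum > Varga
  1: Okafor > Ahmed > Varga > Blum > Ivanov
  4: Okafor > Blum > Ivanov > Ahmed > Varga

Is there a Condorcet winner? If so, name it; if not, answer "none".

Okafor

Pairwise majorities:
Ahmed vs Varga: Ahmed wins 8–3.
Ahmed–Okafor: Okafor 10–1.
Ahmed–Ivanov: Ivanov 7–4.
Ahmed vs Blum: Blum, 7–4.
Varga vs Okafor: Okafor, 8–3.
Varga vs Ivanov: Ivanov wins 7–4.
Varga vs Blum: Blum, 7–4.
Okafor vs Ivanov: Okafor wins 8–3.
Okafor vs Blum: Okafor wins 8–3.
Ivanov vs Blum: Ivanov wins 6–5.
Okafor wins every pairwise contest, so Okafor is the Condorcet winner.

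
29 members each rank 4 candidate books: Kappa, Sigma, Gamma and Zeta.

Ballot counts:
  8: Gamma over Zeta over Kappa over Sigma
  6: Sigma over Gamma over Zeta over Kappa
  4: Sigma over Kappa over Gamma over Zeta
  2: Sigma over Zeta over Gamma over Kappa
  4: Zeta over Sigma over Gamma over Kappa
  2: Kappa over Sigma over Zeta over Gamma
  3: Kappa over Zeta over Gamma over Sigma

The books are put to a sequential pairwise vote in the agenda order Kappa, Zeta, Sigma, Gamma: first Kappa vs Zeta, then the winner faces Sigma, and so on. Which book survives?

Round 1: Kappa vs Zeta — 9–20, Zeta advances.
Round 2: Zeta vs Sigma — 15–14, Zeta advances.
Round 3: Zeta vs Gamma — 11–18, Gamma advances.
The agenda winner is Gamma.

Gamma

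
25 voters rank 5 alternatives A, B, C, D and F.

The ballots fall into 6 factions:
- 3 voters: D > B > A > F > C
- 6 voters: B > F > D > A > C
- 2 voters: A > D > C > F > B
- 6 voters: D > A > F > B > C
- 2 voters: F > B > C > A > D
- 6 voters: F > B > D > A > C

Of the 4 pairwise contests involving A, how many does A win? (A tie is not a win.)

A against each rival (25 voters):
A vs B: 8 to 17, B.
A–C: A 23–2.
A vs D: 2+2 = 4 for A, 21 for D — D by 21–4.
A vs F: 11 to 14, F.
A beats C; loses to B, D, F — 1 pairwise win.

1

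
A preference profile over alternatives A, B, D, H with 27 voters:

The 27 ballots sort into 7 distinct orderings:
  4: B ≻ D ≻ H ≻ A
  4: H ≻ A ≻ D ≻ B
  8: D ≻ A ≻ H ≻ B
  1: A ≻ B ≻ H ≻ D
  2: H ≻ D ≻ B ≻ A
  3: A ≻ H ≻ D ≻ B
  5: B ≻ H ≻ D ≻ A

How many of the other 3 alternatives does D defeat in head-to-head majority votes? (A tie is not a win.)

2

D against each rival (27 voters):
D vs A: 19 to 8, D.
D vs B: D is ranked higher on 4+8+2+3 = 17 ballots, B on 10. D wins 17–10.
D vs H: D is ranked higher on 4+8 = 12 ballots, H on 15. H wins 15–12.
D beats A, B; loses to H — 2 pairwise wins.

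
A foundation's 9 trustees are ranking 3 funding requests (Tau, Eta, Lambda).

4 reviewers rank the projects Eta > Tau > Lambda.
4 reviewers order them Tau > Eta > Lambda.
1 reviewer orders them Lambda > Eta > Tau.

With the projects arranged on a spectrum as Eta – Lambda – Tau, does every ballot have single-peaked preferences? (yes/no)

no

Axis positions: Eta=1, Lambda=2, Tau=3.
Group 1: ranking walks positions 1-3-2; Tau is ranked above Lambda even though Lambda lies between Tau and the peak Eta on the axis — preferences dip and rise again. Not single-peaked.
Group 2: ranking walks positions 3-1-2; Eta is ranked above Lambda even though Lambda lies between Eta and the peak Tau on the axis — preferences dip and rise again. Not single-peaked.
Group 3 (peak Lambda at position 2): ranking walks positions 2-1-3, expanding outward from the peak — single-peaked.
Group 1 violates single-peakedness, so the profile is not single-peaked on this axis.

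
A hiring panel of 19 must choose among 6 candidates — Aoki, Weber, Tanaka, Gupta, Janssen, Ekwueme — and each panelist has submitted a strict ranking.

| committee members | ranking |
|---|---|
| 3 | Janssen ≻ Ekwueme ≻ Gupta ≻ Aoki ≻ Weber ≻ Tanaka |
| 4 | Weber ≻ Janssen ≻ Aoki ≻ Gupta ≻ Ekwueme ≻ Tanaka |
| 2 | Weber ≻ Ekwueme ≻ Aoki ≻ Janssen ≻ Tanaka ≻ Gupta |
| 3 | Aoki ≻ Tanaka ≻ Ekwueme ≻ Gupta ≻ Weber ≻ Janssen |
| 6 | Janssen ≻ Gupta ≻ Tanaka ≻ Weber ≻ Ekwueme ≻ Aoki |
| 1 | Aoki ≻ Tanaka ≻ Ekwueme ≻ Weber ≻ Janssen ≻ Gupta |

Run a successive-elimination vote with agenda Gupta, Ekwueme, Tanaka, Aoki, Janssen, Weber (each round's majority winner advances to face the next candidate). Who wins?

Round 1: Gupta vs Ekwueme — 10–9, Gupta advances.
Round 2: Gupta vs Tanaka — 13–6, Gupta advances.
Round 3: Gupta vs Aoki — 9–10, Aoki advances.
Round 4: Aoki vs Janssen — 6–13, Janssen advances.
Round 5: Janssen vs Weber — 9–10, Weber advances.
The agenda winner is Weber.

Weber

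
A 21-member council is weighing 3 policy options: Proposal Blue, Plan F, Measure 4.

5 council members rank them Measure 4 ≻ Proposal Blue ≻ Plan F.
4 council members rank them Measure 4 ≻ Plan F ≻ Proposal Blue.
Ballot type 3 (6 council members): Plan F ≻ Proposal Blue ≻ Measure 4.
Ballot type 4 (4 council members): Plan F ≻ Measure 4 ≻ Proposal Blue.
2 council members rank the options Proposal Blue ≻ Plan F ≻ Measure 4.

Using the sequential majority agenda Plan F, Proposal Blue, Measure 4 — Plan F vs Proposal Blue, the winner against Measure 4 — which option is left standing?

Round 1: Plan F vs Proposal Blue — 14–7, Plan F advances.
Round 2: Plan F vs Measure 4 — 12–9, Plan F advances.
Plan F survives the agenda.

Plan F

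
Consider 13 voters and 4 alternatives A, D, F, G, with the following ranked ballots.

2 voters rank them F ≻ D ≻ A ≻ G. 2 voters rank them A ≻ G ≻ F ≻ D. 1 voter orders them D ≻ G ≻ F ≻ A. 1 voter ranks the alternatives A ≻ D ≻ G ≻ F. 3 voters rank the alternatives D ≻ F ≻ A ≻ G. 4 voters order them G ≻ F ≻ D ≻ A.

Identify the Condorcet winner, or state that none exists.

none

Pairwise majorities:
A vs D: D wins 10–3.
A vs F: F, 10–3.
A vs G: A wins 8–5.
D vs F: F wins 8–5.
D vs G: D wins 7–6.
F–G: G 8–5.
Each alternative drops at least one matchup (A loses to D; D loses to F; F loses to G; G loses to A); the cycle A beats G beats F beats A rules out a Condorcet winner.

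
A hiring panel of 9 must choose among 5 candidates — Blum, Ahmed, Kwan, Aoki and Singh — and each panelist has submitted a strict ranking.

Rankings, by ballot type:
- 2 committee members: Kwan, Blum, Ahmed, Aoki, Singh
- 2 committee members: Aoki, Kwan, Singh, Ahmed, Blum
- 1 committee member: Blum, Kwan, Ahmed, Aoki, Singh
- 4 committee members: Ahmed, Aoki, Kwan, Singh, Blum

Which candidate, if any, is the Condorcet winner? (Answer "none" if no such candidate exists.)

Head-to-head results (9 committee members):
Blum–Ahmed: Ahmed 6–3.
Blum–Kwan: Kwan 8–1.
Blum vs Aoki: Aoki, 6–3.
Blum–Singh: Singh 6–3.
Ahmed vs Kwan: Kwan, 5–4.
Ahmed vs Aoki: Ahmed, 7–2.
Ahmed vs Singh: Ahmed wins 7–2.
Kwan vs Aoki: Aoki, 6–3.
Kwan vs Singh: Kwan, 9–0.
Aoki–Singh: Aoki 9–0.
Every candidate loses at least once (Blum loses to Ahmed; Ahmed loses to Kwan; Kwan loses to Aoki; Aoki loses to Ahmed; Singh loses to Ahmed). The majority relation contains the cycle Ahmed beats Aoki beats Kwan beats Ahmed, so there is no Condorcet winner.

none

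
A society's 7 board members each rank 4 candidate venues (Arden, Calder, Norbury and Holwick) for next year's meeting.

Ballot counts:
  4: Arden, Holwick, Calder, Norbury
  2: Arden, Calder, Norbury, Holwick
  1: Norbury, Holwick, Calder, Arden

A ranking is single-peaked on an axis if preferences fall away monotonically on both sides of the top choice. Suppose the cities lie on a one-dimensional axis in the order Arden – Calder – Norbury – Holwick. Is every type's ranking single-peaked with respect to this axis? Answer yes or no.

Axis positions: Arden=1, Calder=2, Norbury=3, Holwick=4.
Type 1: ranking walks positions 1-4-2-3; Holwick is ranked above Calder even though Calder lies between Holwick and the peak Arden on the axis — preferences dip and rise again. Not single-peaked.
Type 2 (peak Arden at position 1): ranking walks positions 1-2-3-4, expanding outward from the peak — single-peaked.
Type 3 (peak Norbury at position 3): ranking walks positions 3-4-2-1, expanding outward from the peak — single-peaked.
Type 1 violates single-peakedness, so the profile is not single-peaked on this axis.

no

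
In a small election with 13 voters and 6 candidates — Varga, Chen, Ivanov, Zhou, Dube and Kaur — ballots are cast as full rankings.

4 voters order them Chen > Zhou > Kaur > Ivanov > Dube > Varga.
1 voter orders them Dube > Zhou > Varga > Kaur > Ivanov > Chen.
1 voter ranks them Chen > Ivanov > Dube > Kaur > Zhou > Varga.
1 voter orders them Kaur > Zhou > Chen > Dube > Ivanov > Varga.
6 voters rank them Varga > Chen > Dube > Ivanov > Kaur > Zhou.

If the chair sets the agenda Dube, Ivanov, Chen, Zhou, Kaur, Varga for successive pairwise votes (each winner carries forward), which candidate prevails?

Round 1: Dube vs Ivanov — 8–5, Dube advances.
Round 2: Dube vs Chen — 1–12, Chen advances.
Round 3: Chen vs Zhou — 11–2, Chen advances.
Round 4: Chen vs Kaur — 11–2, Chen advances.
Round 5: Chen vs Varga — 6–7, Varga advances.
The agenda winner is Varga.

Varga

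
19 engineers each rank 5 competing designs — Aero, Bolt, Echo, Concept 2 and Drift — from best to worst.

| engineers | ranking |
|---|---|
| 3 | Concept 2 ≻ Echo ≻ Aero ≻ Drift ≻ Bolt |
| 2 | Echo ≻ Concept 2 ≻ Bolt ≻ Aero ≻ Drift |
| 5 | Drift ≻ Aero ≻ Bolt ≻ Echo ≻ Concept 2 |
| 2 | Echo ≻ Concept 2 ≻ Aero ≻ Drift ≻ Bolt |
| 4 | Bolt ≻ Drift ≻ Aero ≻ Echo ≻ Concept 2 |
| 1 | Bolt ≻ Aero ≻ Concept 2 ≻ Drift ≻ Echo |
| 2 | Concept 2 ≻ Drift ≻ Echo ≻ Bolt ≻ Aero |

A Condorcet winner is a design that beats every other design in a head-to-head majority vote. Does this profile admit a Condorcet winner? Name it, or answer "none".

none

Check each pair by majority over 19 ballots:
Aero vs Bolt: 3+5+2 = 10 for Aero, 9 for Bolt — Aero by 10–9.
Aero vs Echo: Aero preferred on 5+4+1 = 10 ballots; Aero wins 10–9.
Aero vs Concept 2: Aero wins 10–9.
Aero vs Drift: Drift, 11–8.
Bolt vs Echo: Bolt wins 10–9.
Bolt vs Concept 2: 10 to 9, Bolt.
Bolt vs Drift: 7 to 12, Drift.
Echo–Concept 2: Echo 13–6.
Echo vs Drift: Echo preferred on 3+2+2 = 7 ballots; Drift wins 12–7.
Concept 2–Drift: Concept 2 10–9.
Every design loses at least once (Aero loses to Drift; Bolt loses to Aero; Echo loses to Aero; Concept 2 loses to Aero; Drift loses to Concept 2). The majority relation contains the cycle Aero > Concept 2 > Drift > Aero, so there is no Condorcet winner.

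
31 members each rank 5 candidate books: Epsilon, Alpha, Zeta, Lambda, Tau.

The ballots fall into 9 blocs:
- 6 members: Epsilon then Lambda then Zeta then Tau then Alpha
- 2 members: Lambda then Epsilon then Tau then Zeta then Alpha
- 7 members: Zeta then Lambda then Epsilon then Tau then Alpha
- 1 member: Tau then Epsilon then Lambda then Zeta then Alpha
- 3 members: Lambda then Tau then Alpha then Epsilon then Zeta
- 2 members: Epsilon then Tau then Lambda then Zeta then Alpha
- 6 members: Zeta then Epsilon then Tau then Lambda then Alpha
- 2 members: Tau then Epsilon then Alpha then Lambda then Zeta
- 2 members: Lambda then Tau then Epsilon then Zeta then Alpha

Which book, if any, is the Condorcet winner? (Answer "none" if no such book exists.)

Epsilon

Head-to-head results (31 members):
Epsilon vs Alpha: Epsilon wins 28–3.
Epsilon vs Zeta: Epsilon, 18–13.
Epsilon vs Lambda: Epsilon wins 17–14.
Epsilon vs Tau: Epsilon, 23–8.
Alpha vs Zeta: Zeta wins 26–5.
Alpha vs Lambda: Lambda wins 29–2.
Alpha vs Tau: Tau, 31–0.
Zeta vs Lambda: Lambda, 18–13.
Zeta vs Tau: Zeta wins 19–12.
Lambda–Tau: Lambda 20–11.
Epsilon defeats every rival head-to-head and is the Condorcet winner.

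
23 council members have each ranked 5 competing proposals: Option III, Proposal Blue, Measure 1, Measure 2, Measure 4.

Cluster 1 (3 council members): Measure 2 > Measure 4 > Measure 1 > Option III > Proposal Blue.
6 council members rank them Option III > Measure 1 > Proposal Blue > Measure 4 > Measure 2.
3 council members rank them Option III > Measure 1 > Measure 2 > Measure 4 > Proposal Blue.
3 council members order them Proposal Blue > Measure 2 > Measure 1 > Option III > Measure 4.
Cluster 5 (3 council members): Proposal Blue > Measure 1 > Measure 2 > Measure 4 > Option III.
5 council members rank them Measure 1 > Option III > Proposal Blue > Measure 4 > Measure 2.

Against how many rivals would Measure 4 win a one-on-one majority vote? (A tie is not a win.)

0

Measure 4 against each rival (23 council members):
Measure 4 vs Option III: 6 to 17, Option III.
Measure 4 vs Proposal Blue: 3+3 = 6 for Measure 4, 17 for Proposal Blue — Proposal Blue by 17–6.
Measure 4–Measure 1: Measure 1 20–3.
Measure 4 vs Measure 2: Measure 2, 12–11.
Measure 4 beats no one; loses to Option III, Proposal Blue, Measure 1, Measure 2 — 0 pairwise wins.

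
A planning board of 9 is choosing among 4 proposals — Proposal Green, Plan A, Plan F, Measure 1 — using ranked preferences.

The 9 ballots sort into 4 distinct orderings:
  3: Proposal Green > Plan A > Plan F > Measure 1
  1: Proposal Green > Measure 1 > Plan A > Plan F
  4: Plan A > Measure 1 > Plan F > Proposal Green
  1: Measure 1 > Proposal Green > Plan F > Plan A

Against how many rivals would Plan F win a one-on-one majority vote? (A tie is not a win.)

0

Plan F against each rival (9 council members):
Plan F–Proposal Green: Proposal Green 5–4.
Plan F–Plan A: Plan A 8–1.
Plan F vs Measure 1: Plan F preferred on 3 ballots; Measure 1 wins 6–3.
Plan F beats no one; loses to Proposal Green, Plan A, Measure 1 — 0 pairwise wins.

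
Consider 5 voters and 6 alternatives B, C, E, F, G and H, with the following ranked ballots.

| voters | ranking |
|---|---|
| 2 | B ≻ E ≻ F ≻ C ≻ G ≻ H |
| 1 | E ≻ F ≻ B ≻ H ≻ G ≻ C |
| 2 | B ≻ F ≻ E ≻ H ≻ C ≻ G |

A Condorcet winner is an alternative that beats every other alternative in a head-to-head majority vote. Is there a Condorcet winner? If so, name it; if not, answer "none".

B

Check each pair by majority over 5 ballots:
B vs C: B wins 5–0.
B vs E: B, 4–1.
B–F: B 4–1.
B vs G: B wins 5–0.
B vs H: B, 5–0.
C–E: E 5–0.
C vs F: F wins 5–0.
C vs G: C, 4–1.
C vs H: H, 3–2.
E–F: E 3–2.
E vs G: E, 5–0.
E–H: E 5–0.
F–G: F 5–0.
F vs H: F, 5–0.
G–H: H 3–2.
B beats each of C, E, F, G, H — B is the Condorcet winner.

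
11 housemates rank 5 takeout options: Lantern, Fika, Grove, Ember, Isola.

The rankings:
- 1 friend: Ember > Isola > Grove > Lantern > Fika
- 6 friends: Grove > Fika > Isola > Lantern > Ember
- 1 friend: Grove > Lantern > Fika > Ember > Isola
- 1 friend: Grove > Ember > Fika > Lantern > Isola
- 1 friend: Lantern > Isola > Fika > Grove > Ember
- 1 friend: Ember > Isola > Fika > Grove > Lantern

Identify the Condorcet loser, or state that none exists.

Ember

Pairwise majorities:
Lantern vs Fika: Fika, 8–3.
Lantern–Grove: Grove 10–1.
Lantern–Ember: Lantern 8–3.
Lantern vs Isola: 1+1+1 = 3 for Lantern, 8 for Isola — Isola by 8–3.
Fika vs Grove: 2 to 9, Grove.
Fika vs Ember: 8 to 3, Fika.
Fika vs Isola: Fika is ranked higher on 6+1+1 = 8 ballots, Isola on 3. Fika wins 8–3.
Grove vs Ember: 9 to 2, Grove.
Grove vs Isola: 8 to 3, Grove.
Ember vs Isola: Isola, 7–4.
Ember loses to every other restaurant — it is the Condorcet loser.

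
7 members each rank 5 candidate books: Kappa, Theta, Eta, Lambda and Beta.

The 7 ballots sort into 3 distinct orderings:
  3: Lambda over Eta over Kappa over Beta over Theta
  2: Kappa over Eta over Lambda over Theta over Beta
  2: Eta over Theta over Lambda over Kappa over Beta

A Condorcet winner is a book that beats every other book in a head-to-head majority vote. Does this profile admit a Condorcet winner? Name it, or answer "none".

Check each pair by majority over 7 ballots:
Kappa vs Theta: Kappa, 5–2.
Kappa–Eta: Eta 5–2.
Kappa–Lambda: Lambda 5–2.
Kappa vs Beta: Kappa wins 7–0.
Theta–Eta: Eta 7–0.
Theta vs Lambda: Lambda wins 5–2.
Theta vs Beta: Theta wins 4–3.
Eta vs Lambda: Eta, 4–3.
Eta vs Beta: Eta wins 7–0.
Lambda vs Beta: Lambda, 7–0.
Eta wins every pairwise contest, so Eta is the Condorcet winner.

Eta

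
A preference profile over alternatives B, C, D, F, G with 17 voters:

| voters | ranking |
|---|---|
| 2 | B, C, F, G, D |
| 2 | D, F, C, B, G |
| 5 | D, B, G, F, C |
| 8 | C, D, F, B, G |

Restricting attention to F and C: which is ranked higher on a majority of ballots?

Ballots ranking F above C: 2 + 5 = 7.
Ballots ranking C above F: 17 − 7 = 10.
C wins the head-to-head 10–7.

C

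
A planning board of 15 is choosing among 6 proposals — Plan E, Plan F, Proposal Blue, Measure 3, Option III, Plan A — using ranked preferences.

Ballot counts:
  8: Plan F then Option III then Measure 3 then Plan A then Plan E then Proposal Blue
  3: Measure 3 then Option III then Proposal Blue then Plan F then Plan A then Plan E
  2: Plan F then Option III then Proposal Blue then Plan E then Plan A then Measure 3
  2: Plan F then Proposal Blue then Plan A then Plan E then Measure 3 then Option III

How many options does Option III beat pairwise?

Option III against each rival (15 council members):
Option III vs Plan E: Option III is ranked higher on 8+3+2 = 13 ballots, Plan E on 2. Option III wins 13–2.
Option III–Plan F: Plan F 12–3.
Option III vs Proposal Blue: Option III is ranked higher on 8+3+2 = 13 ballots, Proposal Blue on 2. Option III wins 13–2.
Option III vs Measure 3: Option III is ranked higher on 8+2 = 10 ballots, Measure 3 on 5. Option III wins 10–5.
Option III vs Plan A: 13 to 2, Option III.
Option III beats Plan E, Proposal Blue, Measure 3, Plan A; loses to Plan F — 4 pairwise wins.

4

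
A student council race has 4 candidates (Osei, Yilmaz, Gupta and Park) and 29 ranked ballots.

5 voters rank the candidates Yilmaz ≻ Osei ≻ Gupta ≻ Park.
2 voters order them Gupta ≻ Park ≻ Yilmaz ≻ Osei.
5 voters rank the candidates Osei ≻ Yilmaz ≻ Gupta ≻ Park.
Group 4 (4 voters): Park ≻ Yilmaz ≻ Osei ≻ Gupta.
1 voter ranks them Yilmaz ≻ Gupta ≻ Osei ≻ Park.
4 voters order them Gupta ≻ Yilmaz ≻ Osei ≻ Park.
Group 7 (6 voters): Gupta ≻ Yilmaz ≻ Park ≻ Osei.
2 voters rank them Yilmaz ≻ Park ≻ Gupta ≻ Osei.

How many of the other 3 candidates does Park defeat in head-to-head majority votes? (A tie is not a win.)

Park against each rival (29 voters):
Park vs Osei: 14 to 15, Osei.
Park vs Yilmaz: 6 to 23, Yilmaz.
Park–Gupta: Gupta 23–6.
Park beats no one; loses to Osei, Yilmaz, Gupta — 0 pairwise wins.

0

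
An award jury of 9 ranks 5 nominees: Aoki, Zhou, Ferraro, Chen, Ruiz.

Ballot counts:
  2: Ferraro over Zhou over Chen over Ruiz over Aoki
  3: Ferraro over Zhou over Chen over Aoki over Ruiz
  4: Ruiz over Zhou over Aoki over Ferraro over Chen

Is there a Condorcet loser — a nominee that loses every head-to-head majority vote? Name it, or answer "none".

Aoki

Head-to-head results (9 jurors):
Aoki–Zhou: Zhou 9–0.
Aoki vs Ferraro: Ferraro, 5–4.
Aoki vs Chen: 4 to 5, Chen.
Aoki vs Ruiz: 3 to 6, Ruiz.
Zhou vs Ferraro: Ferraro wins 5–4.
Zhou vs Chen: Zhou preferred on 2+3+4 = 9 ballots; Zhou wins 9–0.
Zhou vs Ruiz: Zhou wins 5–4.
Ferraro vs Chen: 9 to 0, Ferraro.
Ferraro–Ruiz: Ferraro 5–4.
Chen vs Ruiz: 5 to 4, Chen.
Aoki loses to every other nominee — it is the Condorcet loser.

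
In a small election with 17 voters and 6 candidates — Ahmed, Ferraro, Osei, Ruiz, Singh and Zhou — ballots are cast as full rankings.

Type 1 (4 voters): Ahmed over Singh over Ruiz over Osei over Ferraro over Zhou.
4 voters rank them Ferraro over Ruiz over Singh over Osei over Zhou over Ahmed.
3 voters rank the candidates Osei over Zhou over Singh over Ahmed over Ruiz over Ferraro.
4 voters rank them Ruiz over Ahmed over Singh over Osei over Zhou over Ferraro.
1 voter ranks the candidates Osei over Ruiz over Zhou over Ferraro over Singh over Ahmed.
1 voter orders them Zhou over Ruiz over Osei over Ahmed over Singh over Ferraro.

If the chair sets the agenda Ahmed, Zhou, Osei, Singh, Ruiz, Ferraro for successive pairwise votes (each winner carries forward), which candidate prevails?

Round 1: Ahmed vs Zhou — 8–9, Zhou advances.
Round 2: Zhou vs Osei — 1–16, Osei advances.
Round 3: Osei vs Singh — 5–12, Singh advances.
Round 4: Singh vs Ruiz — 7–10, Ruiz advances.
Round 5: Ruiz vs Ferraro — 13–4, Ruiz advances.
Ruiz survives the agenda.

Ruiz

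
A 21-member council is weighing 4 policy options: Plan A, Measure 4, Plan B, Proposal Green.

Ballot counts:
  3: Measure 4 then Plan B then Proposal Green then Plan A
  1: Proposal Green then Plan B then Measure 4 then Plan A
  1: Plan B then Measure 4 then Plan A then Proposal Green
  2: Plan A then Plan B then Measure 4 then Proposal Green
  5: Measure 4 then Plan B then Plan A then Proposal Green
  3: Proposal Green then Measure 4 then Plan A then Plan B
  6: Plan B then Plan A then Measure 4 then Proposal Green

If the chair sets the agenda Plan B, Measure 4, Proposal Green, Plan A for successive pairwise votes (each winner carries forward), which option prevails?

Round 1: Plan B vs Measure 4 — 10–11, Measure 4 advances.
Round 2: Measure 4 vs Proposal Green — 17–4, Measure 4 advances.
Round 3: Measure 4 vs Plan A — 13–8, Measure 4 advances.
The agenda winner is Measure 4.

Measure 4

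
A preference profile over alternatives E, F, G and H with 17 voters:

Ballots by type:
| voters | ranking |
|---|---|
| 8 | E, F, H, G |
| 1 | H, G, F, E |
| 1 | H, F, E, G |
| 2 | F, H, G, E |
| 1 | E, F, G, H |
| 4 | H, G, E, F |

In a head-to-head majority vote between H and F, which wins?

F

Ballots ranking H above F: 1 + 1 + 4 = 6.
Ballots ranking F above H: 17 − 6 = 11.
F wins the head-to-head 11–6.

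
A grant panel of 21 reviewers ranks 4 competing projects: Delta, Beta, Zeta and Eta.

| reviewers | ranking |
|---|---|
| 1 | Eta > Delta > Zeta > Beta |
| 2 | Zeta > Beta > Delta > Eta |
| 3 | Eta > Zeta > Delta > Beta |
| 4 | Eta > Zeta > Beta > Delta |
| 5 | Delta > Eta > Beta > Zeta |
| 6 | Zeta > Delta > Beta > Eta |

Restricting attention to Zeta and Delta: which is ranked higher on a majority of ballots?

Zeta

Ballots ranking Zeta above Delta: 2 + 3 + 4 + 6 = 15.
Ballots ranking Delta above Zeta: 21 − 15 = 6.
Zeta wins the head-to-head 15–6.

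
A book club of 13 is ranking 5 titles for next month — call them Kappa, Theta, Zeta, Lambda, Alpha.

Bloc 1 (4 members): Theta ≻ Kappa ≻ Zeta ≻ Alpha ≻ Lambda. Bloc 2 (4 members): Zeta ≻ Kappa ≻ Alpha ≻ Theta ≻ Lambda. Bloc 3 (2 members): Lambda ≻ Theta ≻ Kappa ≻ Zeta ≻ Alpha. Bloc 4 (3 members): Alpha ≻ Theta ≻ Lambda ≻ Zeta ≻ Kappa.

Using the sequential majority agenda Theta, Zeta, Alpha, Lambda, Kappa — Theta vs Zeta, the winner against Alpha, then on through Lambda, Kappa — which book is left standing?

Round 1: Theta vs Zeta — 9–4, Theta advances.
Round 2: Theta vs Alpha — 6–7, Alpha advances.
Round 3: Alpha vs Lambda — 11–2, Alpha advances.
Round 4: Alpha vs Kappa — 3–10, Kappa advances.
Kappa survives the agenda.

Kappa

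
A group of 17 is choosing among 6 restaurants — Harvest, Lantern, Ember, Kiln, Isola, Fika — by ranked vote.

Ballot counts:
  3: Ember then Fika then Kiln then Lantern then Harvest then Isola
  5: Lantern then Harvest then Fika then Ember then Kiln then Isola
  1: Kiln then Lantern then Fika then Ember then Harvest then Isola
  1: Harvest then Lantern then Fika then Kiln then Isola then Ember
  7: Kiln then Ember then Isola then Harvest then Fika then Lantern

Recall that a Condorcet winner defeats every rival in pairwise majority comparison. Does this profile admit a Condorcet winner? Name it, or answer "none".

Pairwise majorities:
Harvest–Lantern: Lantern 9–8.
Harvest vs Ember: Ember, 11–6.
Harvest vs Kiln: Kiln, 11–6.
Harvest vs Isola: Harvest, 10–7.
Harvest vs Fika: Harvest wins 13–4.
Lantern–Ember: Ember 10–7.
Lantern vs Kiln: Kiln wins 11–6.
Lantern vs Isola: Lantern, 10–7.
Lantern vs Fika: Fika, 10–7.
Ember–Kiln: Kiln 9–8.
Ember–Isola: Ember 16–1.
Ember vs Fika: Ember, 10–7.
Kiln vs Isola: Kiln wins 17–0.
Kiln vs Fika: Fika, 9–8.
Isola vs Fika: Fika, 10–7.
Each restaurant drops at least one matchup (Harvest loses to Lantern; Lantern loses to Ember; Ember loses to Kiln; Kiln loses to Fika; Isola loses to Harvest; Fika loses to Harvest); the cycle Harvest beats Fika beats Lantern beats Harvest rules out a Condorcet winner.

none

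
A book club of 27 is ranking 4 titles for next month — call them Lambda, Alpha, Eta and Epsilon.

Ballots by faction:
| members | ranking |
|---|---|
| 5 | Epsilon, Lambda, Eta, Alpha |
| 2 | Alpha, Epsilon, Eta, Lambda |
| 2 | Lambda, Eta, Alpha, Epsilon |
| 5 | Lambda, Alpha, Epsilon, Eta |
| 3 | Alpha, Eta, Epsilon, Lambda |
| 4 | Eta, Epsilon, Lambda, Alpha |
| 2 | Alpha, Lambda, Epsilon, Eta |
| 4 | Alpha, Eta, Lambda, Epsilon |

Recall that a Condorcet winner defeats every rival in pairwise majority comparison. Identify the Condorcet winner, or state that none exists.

Pairwise majorities:
Lambda vs Alpha: Lambda wins 16–11.
Lambda vs Eta: Lambda, 14–13.
Lambda vs Epsilon: Epsilon, 14–13.
Alpha vs Eta: Alpha, 16–11.
Alpha vs Epsilon: Alpha wins 18–9.
Eta vs Epsilon: Epsilon, 14–13.
Each book drops at least one matchup (Lambda loses to Epsilon; Alpha loses to Lambda; Eta loses to Lambda; Epsilon loses to Alpha); the cycle Lambda beats Alpha beats Epsilon beats Lambda rules out a Condorcet winner.

none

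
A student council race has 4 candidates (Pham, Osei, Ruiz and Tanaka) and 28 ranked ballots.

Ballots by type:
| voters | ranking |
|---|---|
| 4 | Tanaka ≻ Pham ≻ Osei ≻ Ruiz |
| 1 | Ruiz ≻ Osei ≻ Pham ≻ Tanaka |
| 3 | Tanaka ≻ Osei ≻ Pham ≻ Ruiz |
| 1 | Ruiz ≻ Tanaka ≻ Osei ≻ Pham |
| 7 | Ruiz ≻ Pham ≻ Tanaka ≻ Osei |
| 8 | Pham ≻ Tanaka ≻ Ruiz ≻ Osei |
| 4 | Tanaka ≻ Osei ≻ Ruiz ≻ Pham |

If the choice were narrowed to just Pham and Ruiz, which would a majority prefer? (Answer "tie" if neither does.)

Ballots ranking Pham above Ruiz: 4 + 3 + 8 = 15.
Ballots ranking Ruiz above Pham: 28 − 15 = 13.
Pham wins the head-to-head 15–13.

Pham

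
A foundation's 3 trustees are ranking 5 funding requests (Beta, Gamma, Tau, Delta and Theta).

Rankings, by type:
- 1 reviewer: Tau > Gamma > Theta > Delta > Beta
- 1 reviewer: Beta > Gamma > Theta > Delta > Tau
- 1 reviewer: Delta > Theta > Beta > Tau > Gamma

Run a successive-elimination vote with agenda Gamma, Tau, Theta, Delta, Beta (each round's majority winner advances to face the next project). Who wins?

Round 1: Gamma vs Tau — 1–2, Tau advances.
Round 2: Tau vs Theta — 1–2, Theta advances.
Round 3: Theta vs Delta — 2–1, Theta advances.
Round 4: Theta vs Beta — 2–1, Theta advances.
The agenda winner is Theta.

Theta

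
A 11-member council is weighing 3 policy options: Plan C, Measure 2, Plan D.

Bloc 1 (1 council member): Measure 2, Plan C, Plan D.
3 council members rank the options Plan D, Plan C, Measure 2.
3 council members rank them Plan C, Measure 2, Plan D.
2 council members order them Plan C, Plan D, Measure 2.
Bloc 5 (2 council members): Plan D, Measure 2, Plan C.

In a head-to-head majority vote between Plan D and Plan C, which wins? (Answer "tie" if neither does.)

Plan C

Ballots ranking Plan D above Plan C: 3 + 2 = 5.
Ballots ranking Plan C above Plan D: 11 − 5 = 6.
Plan C wins the head-to-head 6–5.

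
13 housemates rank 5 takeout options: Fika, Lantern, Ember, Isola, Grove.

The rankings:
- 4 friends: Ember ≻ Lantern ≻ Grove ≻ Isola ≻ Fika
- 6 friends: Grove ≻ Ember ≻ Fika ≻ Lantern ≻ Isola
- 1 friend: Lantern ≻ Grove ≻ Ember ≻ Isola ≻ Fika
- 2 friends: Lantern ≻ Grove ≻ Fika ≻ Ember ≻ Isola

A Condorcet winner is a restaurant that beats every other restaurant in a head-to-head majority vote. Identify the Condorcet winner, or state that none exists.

Head-to-head results (13 friends):
Fika vs Lantern: Lantern, 7–6.
Fika vs Ember: Ember, 11–2.
Fika vs Isola: 6+2 = 8 for Fika, 5 for Isola — Fika by 8–5.
Fika–Grove: Grove 13–0.
Lantern–Ember: Ember 10–3.
Lantern vs Isola: Lantern, 13–0.
Lantern vs Grove: Lantern wins 7–6.
Ember vs Isola: Ember is ranked higher on 4+6+1+2 = 13 ballots, Isola on 0. Ember wins 13–0.
Ember vs Grove: Grove wins 9–4.
Isola vs Grove: 0 to 13, Grove.
Each restaurant drops at least one matchup (Fika loses to Lantern; Lantern loses to Ember; Ember loses to Grove; Isola loses to Fika; Grove loses to Lantern); the cycle Lantern beats Grove beats Ember beats Lantern rules out a Condorcet winner.

none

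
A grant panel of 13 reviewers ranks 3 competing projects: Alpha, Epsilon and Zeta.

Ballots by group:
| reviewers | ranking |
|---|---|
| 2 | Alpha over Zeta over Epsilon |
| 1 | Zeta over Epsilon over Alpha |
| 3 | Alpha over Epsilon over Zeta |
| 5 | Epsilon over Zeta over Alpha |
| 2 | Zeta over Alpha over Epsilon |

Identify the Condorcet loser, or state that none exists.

none

Head-to-head results (13 reviewers):
Alpha–Epsilon: Alpha 7–6.
Alpha vs Zeta: Zeta wins 8–5.
Epsilon–Zeta: Epsilon 8–5.
Each project has at least one pairwise win (Alpha beats Epsilon; Epsilon beats Zeta; Zeta beats Alpha) — no Condorcet loser.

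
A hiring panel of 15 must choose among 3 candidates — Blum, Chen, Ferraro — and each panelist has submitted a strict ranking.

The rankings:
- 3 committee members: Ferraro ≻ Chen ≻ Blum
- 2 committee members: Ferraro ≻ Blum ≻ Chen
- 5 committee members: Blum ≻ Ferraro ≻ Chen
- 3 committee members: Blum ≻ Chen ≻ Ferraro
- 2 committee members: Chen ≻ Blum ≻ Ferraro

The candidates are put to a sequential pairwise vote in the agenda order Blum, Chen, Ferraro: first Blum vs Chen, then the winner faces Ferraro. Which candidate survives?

Round 1: Blum vs Chen — 10–5, Blum advances.
Round 2: Blum vs Ferraro — 10–5, Blum advances.
The agenda winner is Blum.

Blum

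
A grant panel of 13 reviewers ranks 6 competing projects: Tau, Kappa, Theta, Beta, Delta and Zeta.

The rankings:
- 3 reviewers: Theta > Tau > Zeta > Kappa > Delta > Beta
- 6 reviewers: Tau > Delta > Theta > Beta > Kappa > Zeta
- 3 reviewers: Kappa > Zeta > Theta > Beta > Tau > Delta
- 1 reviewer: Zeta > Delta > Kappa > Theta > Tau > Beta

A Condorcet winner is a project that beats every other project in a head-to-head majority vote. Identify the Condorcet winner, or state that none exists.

Head-to-head results (13 reviewers):
Tau vs Kappa: Tau wins 9–4.
Tau–Theta: Theta 7–6.
Tau vs Beta: Tau is ranked higher on 3+6+1 = 10 ballots, Beta on 3. Tau wins 10–3.
Tau–Delta: Tau 12–1.
Tau vs Zeta: 9 to 4, Tau.
Kappa–Theta: Theta 9–4.
Kappa–Beta: Kappa 7–6.
Kappa vs Delta: Delta wins 7–6.
Kappa vs Zeta: Kappa preferred on 6+3 = 9 ballots; Kappa wins 9–4.
Theta–Beta: Theta 13–0.
Theta vs Delta: 3+3 = 6 for Theta, 7 for Delta — Delta by 7–6.
Theta vs Zeta: Theta wins 9–4.
Beta vs Delta: Beta preferred on 3 ballots; Delta wins 10–3.
Beta vs Zeta: Beta preferred on 6 ballots; Zeta wins 7–6.
Delta vs Zeta: Zeta, 7–6.
Each project drops at least one matchup (Tau loses to Theta; Kappa loses to Tau; Theta loses to Delta; Beta loses to Tau; Delta loses to Tau; Zeta loses to Tau); the cycle Tau beats Delta beats Theta beats Tau rules out a Condorcet winner.

none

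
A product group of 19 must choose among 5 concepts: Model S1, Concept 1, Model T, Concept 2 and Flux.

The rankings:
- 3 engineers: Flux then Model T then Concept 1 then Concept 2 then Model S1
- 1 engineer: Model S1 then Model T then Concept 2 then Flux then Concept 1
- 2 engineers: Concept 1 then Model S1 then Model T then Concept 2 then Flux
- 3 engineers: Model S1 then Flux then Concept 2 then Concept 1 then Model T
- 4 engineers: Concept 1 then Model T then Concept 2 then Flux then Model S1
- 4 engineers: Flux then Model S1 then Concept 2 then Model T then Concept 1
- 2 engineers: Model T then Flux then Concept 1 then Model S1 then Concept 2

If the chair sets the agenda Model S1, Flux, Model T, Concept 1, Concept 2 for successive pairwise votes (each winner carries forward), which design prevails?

Flux

Round 1: Model S1 vs Flux — 6–13, Flux advances.
Round 2: Flux vs Model T — 10–9, Flux advances.
Round 3: Flux vs Concept 1 — 13–6, Flux advances.
Round 4: Flux vs Concept 2 — 12–7, Flux advances.
Flux survives the agenda.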